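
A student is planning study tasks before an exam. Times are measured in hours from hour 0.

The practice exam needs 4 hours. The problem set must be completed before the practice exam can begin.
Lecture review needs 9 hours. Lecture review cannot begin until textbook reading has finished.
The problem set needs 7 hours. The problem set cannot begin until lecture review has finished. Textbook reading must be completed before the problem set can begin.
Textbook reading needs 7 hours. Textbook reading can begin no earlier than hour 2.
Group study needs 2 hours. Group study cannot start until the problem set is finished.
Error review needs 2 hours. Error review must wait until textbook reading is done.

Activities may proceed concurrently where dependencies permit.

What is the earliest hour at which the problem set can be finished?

25

Textbook reading cannot begin until its own release at hour 2. It runs from hour 2 to 2 + 7 = hour 9.
Lecture review cannot begin until textbook reading (finishes hour 9). It runs from hour 9 to 9 + 9 = hour 18.
For the problem set: lecture review (finishes hour 18); textbook reading (finishes hour 9). Taking the maximum gives a start of hour 18, and it finishes at 18 + 7 = hour 25.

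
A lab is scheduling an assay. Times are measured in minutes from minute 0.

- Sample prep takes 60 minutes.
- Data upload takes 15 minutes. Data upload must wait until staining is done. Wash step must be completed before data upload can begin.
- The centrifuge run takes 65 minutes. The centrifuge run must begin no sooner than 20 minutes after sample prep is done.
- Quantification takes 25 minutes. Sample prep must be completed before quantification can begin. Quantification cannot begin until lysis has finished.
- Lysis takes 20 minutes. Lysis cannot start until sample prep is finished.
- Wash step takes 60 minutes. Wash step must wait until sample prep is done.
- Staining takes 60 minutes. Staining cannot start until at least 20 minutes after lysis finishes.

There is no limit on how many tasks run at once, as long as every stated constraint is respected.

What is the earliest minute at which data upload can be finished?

175

Nothing blocks sample prep, so it runs from minute 0 to minute 60.
After sample prep (finishes minute 60), wash step can start at minute 60 and finishes at minute 120.
After sample prep (finishes minute 60), lysis can start at minute 60 and finishes at minute 80.
Staining cannot begin until lysis (finishes minute 80, plus 20-minute gap → minute 100). It runs from minute 100 to 100 + 60 = minute 160.
For data upload: staining (finishes minute 160); wash step (finishes minute 120). Taking the maximum gives a start of minute 160, and it finishes at 160 + 15 = minute 175.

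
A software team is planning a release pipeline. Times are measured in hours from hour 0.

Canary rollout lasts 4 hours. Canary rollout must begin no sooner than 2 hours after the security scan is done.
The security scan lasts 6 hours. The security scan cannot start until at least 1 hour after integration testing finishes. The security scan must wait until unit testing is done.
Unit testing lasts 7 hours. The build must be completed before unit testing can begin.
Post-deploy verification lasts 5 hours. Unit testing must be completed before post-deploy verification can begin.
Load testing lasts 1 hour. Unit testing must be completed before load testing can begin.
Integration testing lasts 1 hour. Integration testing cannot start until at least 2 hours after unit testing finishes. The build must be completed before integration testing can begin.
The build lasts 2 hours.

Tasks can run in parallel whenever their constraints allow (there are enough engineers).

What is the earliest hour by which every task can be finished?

The build has no prerequisites, so it starts at hour 0 and finishes at hour 2.
Unit testing waits on the build (finishes hour 2), so it starts at hour 2 and finishes at 2 + 7 = hour 9.
Post-deploy verification cannot begin until unit testing (finishes hour 9). It runs from hour 9 to 9 + 5 = hour 14.
After unit testing (finishes hour 9), load testing can start at hour 9 and finishes at hour 10.
Integration testing cannot start until unit testing (finishes hour 9, plus 2-hour gap → hour 11); the build (finishes hour 2). The controlling bound is hour 11, so integration testing finishes at 11 + 1 = hour 12.
The security scan has to wait for integration testing (finishes hour 12, plus 1-hour gap → hour 13); unit testing (finishes hour 9). The latest of these is hour 13, so the security scan runs hour 13 to 13 + 6 = hour 19.
Canary rollout cannot begin until the security scan (finishes hour 19, plus 2-hour gap → hour 21). It runs from hour 21 to 21 + 4 = hour 25.
All tasks are finished once the last one completes. Finish times: The build at 2, Unit testing at 9, Integration testing at 12, The security scan at 19, Canary rollout at 25, Load testing at 10, Post-deploy verification at 14. The latest is hour 25.

25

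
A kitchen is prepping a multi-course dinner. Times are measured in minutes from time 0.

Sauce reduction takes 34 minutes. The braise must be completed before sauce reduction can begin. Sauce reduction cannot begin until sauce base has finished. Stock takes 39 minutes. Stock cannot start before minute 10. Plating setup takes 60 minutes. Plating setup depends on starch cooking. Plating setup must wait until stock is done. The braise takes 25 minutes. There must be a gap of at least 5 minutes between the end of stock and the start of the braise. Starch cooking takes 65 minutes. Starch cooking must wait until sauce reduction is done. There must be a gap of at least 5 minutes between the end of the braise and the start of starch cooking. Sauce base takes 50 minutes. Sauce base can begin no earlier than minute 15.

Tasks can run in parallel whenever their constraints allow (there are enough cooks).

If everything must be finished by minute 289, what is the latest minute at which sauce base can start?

80

Plating setup has no dependents, so it just needs to finish by minute 289. Starting by 289 − 60 = minute 229 achieves that.
Starch cooking must finish before plating setup (must start by minute 229). With a 65-minute duration, starch cooking must start by 229 − 65 = minute 164.
Since starch cooking (must start by minute 164) depends on it, sauce reduction must finish by minute 164. Backing off its 34-minute duration gives a latest start of minute 130.
Sauce base must finish before sauce reduction (must start by minute 130). With a 50-minute duration, sauce base must start by 130 − 50 = minute 80.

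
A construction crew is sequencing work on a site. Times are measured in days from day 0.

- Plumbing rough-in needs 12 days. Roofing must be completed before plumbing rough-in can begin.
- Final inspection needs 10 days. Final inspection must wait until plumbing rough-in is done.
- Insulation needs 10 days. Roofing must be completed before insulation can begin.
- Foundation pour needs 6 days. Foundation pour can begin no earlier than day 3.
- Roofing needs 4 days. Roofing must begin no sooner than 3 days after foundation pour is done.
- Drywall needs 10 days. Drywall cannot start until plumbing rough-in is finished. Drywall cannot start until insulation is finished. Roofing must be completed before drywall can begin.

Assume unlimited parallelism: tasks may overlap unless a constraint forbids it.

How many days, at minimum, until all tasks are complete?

After its own release at day 3, foundation pour can start at day 3 and finishes at day 9.
Roofing cannot begin until foundation pour (finishes day 9, plus 3-day gap → day 12). It runs from day 12 to 12 + 4 = day 16.
Insulation cannot begin until roofing (finishes day 16). It runs from day 16 to 16 + 10 = day 26.
Plumbing rough-in waits on roofing (finishes day 16), so it starts at day 16 and finishes at 16 + 12 = day 28.
Final inspection cannot begin until plumbing rough-in (finishes day 28). It runs from day 28 to 28 + 10 = day 38.
Drywall needs all of plumbing rough-in (finishes day 28); insulation (finishes day 26); roofing (finishes day 16). That puts its earliest start at day 28; it finishes at 28 + 10 = day 38.
All tasks are finished once the last one completes. Finish times: Foundation pour at 9, Roofing at 16, Plumbing rough-in at 28, Insulation at 26, Drywall at 38, Final inspection at 38. The latest is day 38.

38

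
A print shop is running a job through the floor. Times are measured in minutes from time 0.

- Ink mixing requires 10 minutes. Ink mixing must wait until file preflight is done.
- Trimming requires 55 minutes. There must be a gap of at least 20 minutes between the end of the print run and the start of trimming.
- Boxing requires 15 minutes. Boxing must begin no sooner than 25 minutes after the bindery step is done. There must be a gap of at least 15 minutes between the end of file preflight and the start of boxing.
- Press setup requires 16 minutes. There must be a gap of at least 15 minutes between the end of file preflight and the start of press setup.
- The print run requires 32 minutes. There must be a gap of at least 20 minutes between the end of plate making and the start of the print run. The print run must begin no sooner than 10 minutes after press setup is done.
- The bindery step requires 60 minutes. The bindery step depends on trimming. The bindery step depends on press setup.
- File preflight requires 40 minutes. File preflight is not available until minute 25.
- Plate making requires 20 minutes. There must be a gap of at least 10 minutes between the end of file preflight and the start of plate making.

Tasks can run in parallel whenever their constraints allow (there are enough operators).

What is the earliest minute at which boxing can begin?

File preflight cannot begin until its own release at minute 25. It runs from minute 25 to 25 + 40 = minute 65.
Press setup cannot begin until file preflight (finishes minute 65, plus 15-minute gap → minute 80). It runs from minute 80 to 80 + 16 = minute 96.
Plate making cannot begin until file preflight (finishes minute 65, plus 10-minute gap → minute 75). It runs from minute 75 to 75 + 20 = minute 95.
The print run cannot start until plate making (finishes minute 95, plus 20-minute gap → minute 115); press setup (finishes minute 96, plus 10-minute gap → minute 106). The controlling bound is minute 115, so the print run finishes at 115 + 32 = minute 147.
Trimming waits on the print run (finishes minute 147, plus 20-minute gap → minute 167), so it starts at minute 167 and finishes at 167 + 55 = minute 222.
The bindery step has to wait for trimming (finishes minute 222); press setup (finishes minute 96). The latest of these is minute 222, so the bindery step runs minute 222 to 222 + 60 = minute 282.
Boxing waits on the bindery step (finishes minute 282, plus 25-minute gap → minute 307); file preflight (finishes minute 65, plus 15-minute gap → minute 80). The latest of these is minute 307, which is the earliest boxing can start.

307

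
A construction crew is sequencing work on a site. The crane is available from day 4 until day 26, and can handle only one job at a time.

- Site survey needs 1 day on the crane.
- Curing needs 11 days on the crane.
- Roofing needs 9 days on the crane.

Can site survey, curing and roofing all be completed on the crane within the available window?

Yes

The crane window is 26 − 4 = 22 days.
Running back to back, the jobs need 1 + 11 + 9 = 21 days on the crane.
Since 21 ≤ 22, they fit within the window.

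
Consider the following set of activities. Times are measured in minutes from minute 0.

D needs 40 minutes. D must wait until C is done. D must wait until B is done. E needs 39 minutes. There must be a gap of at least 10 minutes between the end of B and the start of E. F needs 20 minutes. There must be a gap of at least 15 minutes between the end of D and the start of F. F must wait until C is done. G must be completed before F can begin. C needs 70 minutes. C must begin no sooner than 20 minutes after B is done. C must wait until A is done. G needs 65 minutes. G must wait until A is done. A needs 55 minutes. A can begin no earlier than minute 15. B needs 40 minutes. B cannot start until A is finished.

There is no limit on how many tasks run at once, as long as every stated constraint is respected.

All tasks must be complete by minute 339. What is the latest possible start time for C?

F has no dependents, so it just needs to finish by minute 339. Starting by 339 − 20 = minute 319 achieves that.
D must finish before F (must start by minute 319, minus 15-minute gap → minute 304). With a 40-minute duration, D must start by 304 − 40 = minute 264.
For C: D (must start by minute 264); F (must start by minute 319). The most restrictive is minute 264; with a 70-minute duration, C must start by minute 194.

194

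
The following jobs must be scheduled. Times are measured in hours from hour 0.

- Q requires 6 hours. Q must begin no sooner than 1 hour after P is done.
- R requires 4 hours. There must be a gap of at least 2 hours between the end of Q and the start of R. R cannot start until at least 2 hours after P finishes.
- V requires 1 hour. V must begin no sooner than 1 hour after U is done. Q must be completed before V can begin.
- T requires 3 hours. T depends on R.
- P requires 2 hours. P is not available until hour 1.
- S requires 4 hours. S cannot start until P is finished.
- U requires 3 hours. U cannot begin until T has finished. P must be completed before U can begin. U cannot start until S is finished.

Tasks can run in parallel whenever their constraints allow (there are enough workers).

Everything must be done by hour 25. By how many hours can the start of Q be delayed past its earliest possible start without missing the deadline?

P waits on its own release at hour 1, so it starts at hour 1 and finishes at 1 + 2 = hour 3.
Q waits on P (finishes hour 3, plus 1-hour gap → hour 4), so it starts at hour 4 and finishes at 4 + 6 = hour 10.

Working backward from the deadline:
To finish by hour 25, V (duration 1) must start no later than hour 24.
Since V (must start by hour 24, minus 1-hour gap → hour 23) depends on it, U must finish by hour 23. Backing off its 3-hour duration gives a latest start of hour 20.
T must finish before U (must start by hour 20). With a 3-hour duration, T must start by 20 − 3 = hour 17.
Since T (must start by hour 17) depends on it, R must finish by hour 17. Backing off its 4-hour duration gives a latest start of hour 13.
Q feeds R (must start by hour 13, minus 2-hour gap → hour 11); V (must start by hour 24). Taking the minimum, Q must finish by hour 11 and start by 11 − 6 = hour 5.
So Q can start as early as hour 4 and as late as hour 5, giving 5 − 4 = 1 hour of slack.

1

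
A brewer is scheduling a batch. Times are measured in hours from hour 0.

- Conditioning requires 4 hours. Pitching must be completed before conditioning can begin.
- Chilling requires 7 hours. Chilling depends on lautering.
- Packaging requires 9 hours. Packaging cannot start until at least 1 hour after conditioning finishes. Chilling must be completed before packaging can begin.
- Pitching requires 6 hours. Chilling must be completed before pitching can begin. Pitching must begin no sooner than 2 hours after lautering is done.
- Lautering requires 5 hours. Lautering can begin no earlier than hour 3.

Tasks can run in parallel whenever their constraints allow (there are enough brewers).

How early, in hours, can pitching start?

15

After its own release at hour 3, lautering can start at hour 3 and finishes at hour 8.
Chilling cannot begin until lautering (finishes hour 8). It runs from hour 8 to 8 + 7 = hour 15.
Pitching waits on chilling (finishes hour 15); lautering (finishes hour 8, plus 2-hour gap → hour 10). The latest of these is hour 15, which is the earliest pitching can start.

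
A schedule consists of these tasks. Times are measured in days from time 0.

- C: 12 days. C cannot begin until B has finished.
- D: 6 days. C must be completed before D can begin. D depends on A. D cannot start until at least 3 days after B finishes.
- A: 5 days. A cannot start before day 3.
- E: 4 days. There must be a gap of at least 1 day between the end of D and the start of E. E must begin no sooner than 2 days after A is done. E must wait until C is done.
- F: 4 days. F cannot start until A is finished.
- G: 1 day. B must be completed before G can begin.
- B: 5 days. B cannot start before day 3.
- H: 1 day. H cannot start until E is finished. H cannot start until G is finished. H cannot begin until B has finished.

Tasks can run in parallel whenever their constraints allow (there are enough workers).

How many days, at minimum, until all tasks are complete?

32

B waits on its own release at day 3, so it starts at day 3 and finishes at 3 + 5 = day 8.
G waits on B (finishes day 8), so it starts at day 8 and finishes at 8 + 1 = day 9.
C waits on B (finishes day 8), so it starts at day 8 and finishes at 8 + 12 = day 20.
A cannot begin until its own release at day 3. It runs from day 3 to 3 + 5 = day 8.
After A (finishes day 8), F can start at day 8 and finishes at day 12.
D needs all of C (finishes day 20); A (finishes day 8); B (finishes day 8, plus 3-day gap → day 11). That puts its earliest start at day 20; it finishes at 20 + 6 = day 26.
E needs all of D (finishes day 26, plus 1-day gap → day 27); A (finishes day 8, plus 2-day gap → day 10); C (finishes day 20). That puts its earliest start at day 27; it finishes at 27 + 4 = day 31.
For H: E (finishes day 31); G (finishes day 9); B (finishes day 8). Taking the maximum gives a start of day 31, and it finishes at 31 + 1 = day 32.
All tasks are finished once the last one completes. Finish times: A at 8, B at 8, C at 20, D at 26, E at 31, F at 12, G at 9, H at 32. The latest is day 32.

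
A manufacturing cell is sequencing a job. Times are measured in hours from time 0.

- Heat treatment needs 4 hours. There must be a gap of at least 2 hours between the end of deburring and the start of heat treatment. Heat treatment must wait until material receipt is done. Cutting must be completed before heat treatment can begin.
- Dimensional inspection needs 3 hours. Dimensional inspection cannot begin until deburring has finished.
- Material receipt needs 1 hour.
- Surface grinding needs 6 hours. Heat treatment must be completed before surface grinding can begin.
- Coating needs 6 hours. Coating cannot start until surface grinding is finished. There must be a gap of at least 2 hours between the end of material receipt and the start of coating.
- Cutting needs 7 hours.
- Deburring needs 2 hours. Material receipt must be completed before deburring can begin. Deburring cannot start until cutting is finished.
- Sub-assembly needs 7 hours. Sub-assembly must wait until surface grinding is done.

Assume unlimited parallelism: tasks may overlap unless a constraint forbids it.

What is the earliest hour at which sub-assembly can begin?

Nothing blocks cutting, so it runs from hour 0 to hour 7.
Material receipt can start immediately at hour 0; it finishes at hour 1.
For deburring: material receipt (finishes hour 1); cutting (finishes hour 7). Taking the maximum gives a start of hour 7, and it finishes at 7 + 2 = hour 9.
Heat treatment has to wait for deburring (finishes hour 9, plus 2-hour gap → hour 11); material receipt (finishes hour 1); cutting (finishes hour 7). The latest of these is hour 11, so heat treatment runs hour 11 to 11 + 4 = hour 15.
Surface grinding cannot begin until heat treatment (finishes hour 15). It runs from hour 15 to 15 + 6 = hour 21.
Sub-assembly waits on surface grinding (finishes hour 21), so the earliest it can start is hour 21.

21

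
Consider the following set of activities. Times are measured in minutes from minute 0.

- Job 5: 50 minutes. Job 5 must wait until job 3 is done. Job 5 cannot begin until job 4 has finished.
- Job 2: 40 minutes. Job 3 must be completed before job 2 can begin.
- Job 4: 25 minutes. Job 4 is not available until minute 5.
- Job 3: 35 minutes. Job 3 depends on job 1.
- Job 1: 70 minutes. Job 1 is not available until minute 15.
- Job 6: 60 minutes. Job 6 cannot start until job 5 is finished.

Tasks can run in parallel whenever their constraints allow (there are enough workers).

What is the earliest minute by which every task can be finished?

230

Job 4 waits on its own release at minute 5, so it starts at minute 5 and finishes at 5 + 25 = minute 30.
Job 1 cannot begin until its own release at minute 15. It runs from minute 15 to 15 + 70 = minute 85.
After job 1 (finishes minute 85), job 3 can start at minute 85 and finishes at minute 120.
Job 5 needs all of job 3 (finishes minute 120); job 4 (finishes minute 30). That puts its earliest start at minute 120; it finishes at 120 + 50 = minute 170.
Job 6 waits on job 5 (finishes minute 170), so it starts at minute 170 and finishes at 170 + 60 = minute 230.
Job 2 waits on job 3 (finishes minute 120), so it starts at minute 120 and finishes at 120 + 40 = minute 160.
All tasks are finished once the last one completes. Finish times: Job 1 at 85, Job 2 at 160, Job 3 at 120, Job 4 at 30, Job 5 at 170, Job 6 at 230. The latest is minute 230.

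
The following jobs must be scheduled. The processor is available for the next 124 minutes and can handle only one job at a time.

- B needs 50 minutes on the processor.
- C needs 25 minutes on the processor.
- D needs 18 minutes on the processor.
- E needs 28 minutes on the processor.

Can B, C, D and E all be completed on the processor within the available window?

Yes

Running back to back, the jobs need 50 + 25 + 18 + 28 = 121 minutes on the processor.
Since 121 ≤ 124, they fit within the window.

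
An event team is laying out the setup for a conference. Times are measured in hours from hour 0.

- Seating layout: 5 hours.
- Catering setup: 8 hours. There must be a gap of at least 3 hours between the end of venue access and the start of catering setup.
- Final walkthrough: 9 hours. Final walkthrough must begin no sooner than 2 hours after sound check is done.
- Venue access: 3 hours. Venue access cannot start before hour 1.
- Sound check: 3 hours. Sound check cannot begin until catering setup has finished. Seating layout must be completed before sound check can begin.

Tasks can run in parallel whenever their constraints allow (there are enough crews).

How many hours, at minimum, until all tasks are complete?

29

Seating layout has no prerequisites, so it starts at hour 0 and finishes at hour 5.
Venue access cannot begin until its own release at hour 1. It runs from hour 1 to 1 + 3 = hour 4.
After venue access (finishes hour 4, plus 3-hour gap → hour 7), catering setup can start at hour 7 and finishes at hour 15.
Sound check needs all of catering setup (finishes hour 15); seating layout (finishes hour 5). That puts its earliest start at hour 15; it finishes at 15 + 3 = hour 18.
Final walkthrough waits on sound check (finishes hour 18, plus 2-hour gap → hour 20), so it starts at hour 20 and finishes at 20 + 9 = hour 29.
All tasks are finished once the last one completes. Finish times: Venue access at 4, Seating layout at 5, Catering setup at 15, Sound check at 18, Final walkthrough at 29. The latest is hour 29.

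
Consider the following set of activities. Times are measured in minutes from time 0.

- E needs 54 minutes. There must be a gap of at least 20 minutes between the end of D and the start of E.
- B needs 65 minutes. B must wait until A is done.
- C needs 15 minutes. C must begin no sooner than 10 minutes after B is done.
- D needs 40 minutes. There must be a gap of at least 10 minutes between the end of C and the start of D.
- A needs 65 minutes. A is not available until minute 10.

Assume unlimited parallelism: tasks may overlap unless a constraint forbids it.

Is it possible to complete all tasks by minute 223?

A cannot begin until its own release at minute 10. It runs from minute 10 to 10 + 65 = minute 75.
B waits on A (finishes minute 75), so it starts at minute 75 and finishes at 75 + 65 = minute 140.
After B (finishes minute 140, plus 10-minute gap → minute 150), C can start at minute 150 and finishes at minute 165.
D cannot begin until C (finishes minute 165, plus 10-minute gap → minute 175). It runs from minute 175 to 175 + 40 = minute 215.
E cannot begin until D (finishes minute 215, plus 20-minute gap → minute 235). It runs from minute 235 to 235 + 54 = minute 289.
The earliest everything can be done is minute 289, which is after the deadline of 223, so it is not possible.

No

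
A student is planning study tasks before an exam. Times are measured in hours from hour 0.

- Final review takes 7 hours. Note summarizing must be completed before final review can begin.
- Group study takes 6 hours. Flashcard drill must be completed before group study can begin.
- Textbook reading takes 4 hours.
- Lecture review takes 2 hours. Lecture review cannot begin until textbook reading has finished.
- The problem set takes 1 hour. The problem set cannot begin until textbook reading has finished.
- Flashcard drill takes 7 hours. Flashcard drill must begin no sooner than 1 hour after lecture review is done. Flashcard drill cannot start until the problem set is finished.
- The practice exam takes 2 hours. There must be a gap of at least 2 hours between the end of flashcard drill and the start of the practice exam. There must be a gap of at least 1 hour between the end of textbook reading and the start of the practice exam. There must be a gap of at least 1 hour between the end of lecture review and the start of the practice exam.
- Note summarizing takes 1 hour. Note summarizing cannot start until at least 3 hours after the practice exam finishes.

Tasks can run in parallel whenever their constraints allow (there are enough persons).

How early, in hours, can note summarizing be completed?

Nothing blocks textbook reading, so it runs from hour 0 to hour 4.
After textbook reading (finishes hour 4), the problem set can start at hour 4 and finishes at hour 5.
Lecture review waits on textbook reading (finishes hour 4), so it starts at hour 4 and finishes at 4 + 2 = hour 6.
Flashcard drill has to wait for lecture review (finishes hour 6, plus 1-hour gap → hour 7); the problem set (finishes hour 5). The latest of these is hour 7, so flashcard drill runs hour 7 to 7 + 7 = hour 14.
The practice exam needs all of flashcard drill (finishes hour 14, plus 2-hour gap → hour 16); textbook reading (finishes hour 4, plus 1-hour gap → hour 5); lecture review (finishes hour 6, plus 1-hour gap → hour 7). That puts its earliest start at hour 16; it finishes at 16 + 2 = hour 18.
Note summarizing cannot begin until the practice exam (finishes hour 18, plus 3-hour gap → hour 21). It runs from hour 21 to 21 + 1 = hour 22.

22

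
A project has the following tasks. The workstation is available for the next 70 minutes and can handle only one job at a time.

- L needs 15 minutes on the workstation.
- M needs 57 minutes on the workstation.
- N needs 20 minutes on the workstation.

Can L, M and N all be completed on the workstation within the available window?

Running back to back, the jobs need 15 + 57 + 20 = 92 minutes on the workstation.
Since 92 > 70, they cannot all fit.

No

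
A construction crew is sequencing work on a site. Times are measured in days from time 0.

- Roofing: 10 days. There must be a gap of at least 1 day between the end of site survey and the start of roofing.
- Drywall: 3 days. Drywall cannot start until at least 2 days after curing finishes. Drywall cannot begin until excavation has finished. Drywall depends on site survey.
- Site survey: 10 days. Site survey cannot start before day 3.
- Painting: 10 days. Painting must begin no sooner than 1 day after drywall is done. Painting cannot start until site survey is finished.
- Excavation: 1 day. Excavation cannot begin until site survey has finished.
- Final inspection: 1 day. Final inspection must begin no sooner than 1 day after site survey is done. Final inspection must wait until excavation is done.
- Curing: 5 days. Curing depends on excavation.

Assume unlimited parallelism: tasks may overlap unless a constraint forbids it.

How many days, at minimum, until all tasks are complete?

35

Site survey waits on its own release at day 3, so it starts at day 3 and finishes at 3 + 10 = day 13.
Roofing waits on site survey (finishes day 13, plus 1-day gap → day 14), so it starts at day 14 and finishes at 14 + 10 = day 24.
After site survey (finishes day 13), excavation can start at day 13 and finishes at day 14.
Final inspection needs all of site survey (finishes day 13, plus 1-day gap → day 14); excavation (finishes day 14). That puts its earliest start at day 14; it finishes at 14 + 1 = day 15.
After excavation (finishes day 14), curing can start at day 14 and finishes at day 19.
Drywall cannot start until curing (finishes day 19, plus 2-day gap → day 21); excavation (finishes day 14); site survey (finishes day 13). The controlling bound is day 21, so drywall finishes at 21 + 3 = day 24.
Painting needs all of drywall (finishes day 24, plus 1-day gap → day 25); site survey (finishes day 13). That puts its earliest start at day 25; it finishes at 25 + 10 = day 35.
All tasks are finished once the last one completes. Finish times: Site survey at 13, Excavation at 14, Curing at 19, Roofing at 24, Drywall at 24, Painting at 35, Final inspection at 15. The latest is day 35.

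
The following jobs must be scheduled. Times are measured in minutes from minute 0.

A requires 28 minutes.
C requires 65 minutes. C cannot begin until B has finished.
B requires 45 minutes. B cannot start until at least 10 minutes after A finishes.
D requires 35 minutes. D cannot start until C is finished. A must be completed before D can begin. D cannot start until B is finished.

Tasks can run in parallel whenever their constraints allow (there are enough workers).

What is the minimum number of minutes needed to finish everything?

183

Nothing blocks A, so it runs from minute 0 to minute 28.
B cannot begin until A (finishes minute 28, plus 10-minute gap → minute 38). It runs from minute 38 to 38 + 45 = minute 83.
After B (finishes minute 83), C can start at minute 83 and finishes at minute 148.
For D: C (finishes minute 148); A (finishes minute 28); B (finishes minute 83). Taking the maximum gives a start of minute 148, and it finishes at 148 + 35 = minute 183.
All tasks are finished once the last one completes. Finish times: A at 28, B at 83, C at 148, D at 183. The latest is minute 183.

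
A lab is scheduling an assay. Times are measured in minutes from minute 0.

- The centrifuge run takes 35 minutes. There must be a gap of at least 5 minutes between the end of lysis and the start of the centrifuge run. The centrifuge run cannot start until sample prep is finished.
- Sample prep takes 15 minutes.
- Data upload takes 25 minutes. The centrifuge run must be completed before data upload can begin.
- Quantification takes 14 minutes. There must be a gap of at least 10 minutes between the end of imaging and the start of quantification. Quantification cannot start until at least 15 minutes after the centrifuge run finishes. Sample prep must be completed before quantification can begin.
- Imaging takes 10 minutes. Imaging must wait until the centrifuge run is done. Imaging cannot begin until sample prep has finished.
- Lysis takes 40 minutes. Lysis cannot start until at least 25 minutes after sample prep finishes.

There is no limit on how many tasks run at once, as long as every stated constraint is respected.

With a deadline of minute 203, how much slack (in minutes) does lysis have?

Sample prep can start immediately at minute 0; it finishes at minute 15.
Lysis waits on sample prep (finishes minute 15, plus 25-minute gap → minute 40), so it starts at minute 40 and finishes at 40 + 40 = minute 80.

Working backward from the deadline:
Quantification has no dependents, so it just needs to finish by minute 203. Starting by 203 − 14 = minute 189 achieves that.
Imaging has to be done before quantification (must start by minute 189, minus 10-minute gap → minute 179). That means finishing by minute 179, i.e. starting by 179 − 10 = minute 169.
Nothing follows data upload; the deadline of minute 203 is its only limit. It must start by 203 − 25 = minute 178.
The centrifuge run feeds imaging (must start by minute 169); quantification (must start by minute 189, minus 15-minute gap → minute 174); data upload (must start by minute 178). Taking the minimum, the centrifuge run must finish by minute 169 and start by 169 − 35 = minute 134.
Lysis must finish before the centrifuge run (must start by minute 134, minus 5-minute gap → minute 129). With a 40-minute duration, lysis must start by 129 − 40 = minute 89.
So lysis can start as early as minute 40 and as late as minute 89, giving 89 − 40 = 49 minutes of slack.

49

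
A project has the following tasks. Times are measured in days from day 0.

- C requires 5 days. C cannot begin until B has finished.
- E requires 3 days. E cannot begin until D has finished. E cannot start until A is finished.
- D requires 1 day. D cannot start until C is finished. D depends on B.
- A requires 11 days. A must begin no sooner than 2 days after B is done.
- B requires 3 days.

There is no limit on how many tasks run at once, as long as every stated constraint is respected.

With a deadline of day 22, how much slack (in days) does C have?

B has no prerequisites, so it starts at day 0 and finishes at day 3.
C waits on B (finishes day 3), so it starts at day 3 and finishes at 3 + 5 = day 8.

Working backward from the deadline:
Nothing follows E; the deadline of day 22 is its only limit. It must start by 22 − 3 = day 19.
D feeds into E (must start by day 19); so D must finish by day 19 and therefore start by day 18.
C must finish before D (must start by day 18). With a 5-day duration, C must start by 18 − 5 = day 13.
So C can start as early as day 3 and as late as day 13, giving 13 − 3 = 10 days of slack.

10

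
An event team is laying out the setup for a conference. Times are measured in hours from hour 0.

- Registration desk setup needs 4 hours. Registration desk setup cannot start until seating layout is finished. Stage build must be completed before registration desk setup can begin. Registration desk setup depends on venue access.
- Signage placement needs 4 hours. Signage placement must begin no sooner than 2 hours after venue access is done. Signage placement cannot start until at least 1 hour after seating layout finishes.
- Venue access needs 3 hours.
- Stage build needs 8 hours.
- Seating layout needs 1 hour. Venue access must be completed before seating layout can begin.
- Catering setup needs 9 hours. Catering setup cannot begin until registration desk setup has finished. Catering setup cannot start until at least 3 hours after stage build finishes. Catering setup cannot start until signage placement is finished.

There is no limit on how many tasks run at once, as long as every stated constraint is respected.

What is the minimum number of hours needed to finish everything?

21

Stage build has no prerequisites, so it starts at hour 0 and finishes at hour 8.
Venue access can start immediately at hour 0; it finishes at hour 3.
After venue access (finishes hour 3), seating layout can start at hour 3 and finishes at hour 4.
Signage placement has to wait for venue access (finishes hour 3, plus 2-hour gap → hour 5); seating layout (finishes hour 4, plus 1-hour gap → hour 5). The latest of these is hour 5, so signage placement runs hour 5 to 5 + 4 = hour 9.
Registration desk setup needs all of seating layout (finishes hour 4); stage build (finishes hour 8); venue access (finishes hour 3). That puts its earliest start at hour 8; it finishes at 8 + 4 = hour 12.
Catering setup has to wait for registration desk setup (finishes hour 12); stage build (finishes hour 8, plus 3-hour gap → hour 11); signage placement (finishes hour 9). The latest of these is hour 12, so catering setup runs hour 12 to 12 + 9 = hour 21.
All tasks are finished once the last one completes. Finish times: Venue access at 3, Stage build at 8, Seating layout at 4, Registration desk setup at 12, Signage placement at 9, Catering setup at 21. The latest is hour 21.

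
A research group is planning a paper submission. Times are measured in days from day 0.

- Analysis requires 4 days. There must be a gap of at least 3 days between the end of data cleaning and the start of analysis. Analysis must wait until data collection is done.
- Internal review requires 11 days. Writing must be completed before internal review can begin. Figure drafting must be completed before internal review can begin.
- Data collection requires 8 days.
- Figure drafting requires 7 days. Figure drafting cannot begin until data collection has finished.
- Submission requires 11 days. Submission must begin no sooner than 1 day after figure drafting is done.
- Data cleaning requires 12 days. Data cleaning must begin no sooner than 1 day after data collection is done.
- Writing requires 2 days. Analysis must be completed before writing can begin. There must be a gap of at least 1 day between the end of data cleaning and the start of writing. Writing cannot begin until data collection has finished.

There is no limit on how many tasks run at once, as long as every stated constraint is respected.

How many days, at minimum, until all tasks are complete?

Data collection has no prerequisites, so it starts at day 0 and finishes at day 8.
After data collection (finishes day 8), figure drafting can start at day 8 and finishes at day 15.
After figure drafting (finishes day 15, plus 1-day gap → day 16), submission can start at day 16 and finishes at day 27.
Data cleaning cannot begin until data collection (finishes day 8, plus 1-day gap → day 9). It runs from day 9 to 9 + 12 = day 21.
Analysis cannot start until data cleaning (finishes day 21, plus 3-day gap → day 24); data collection (finishes day 8). The controlling bound is day 24, so analysis finishes at 24 + 4 = day 28.
Writing cannot start until analysis (finishes day 28); data cleaning (finishes day 21, plus 1-day gap → day 22); data collection (finishes day 8). The controlling bound is day 28, so writing finishes at 28 + 2 = day 30.
Internal review cannot start until writing (finishes day 30); figure drafting (finishes day 15). The controlling bound is day 30, so internal review finishes at 30 + 11 = day 41.
All tasks are finished once the last one completes. Finish times: Data collection at 8, Data cleaning at 21, Analysis at 28, Figure drafting at 15, Writing at 30, Internal review at 41, Submission at 27. The latest is day 41.

41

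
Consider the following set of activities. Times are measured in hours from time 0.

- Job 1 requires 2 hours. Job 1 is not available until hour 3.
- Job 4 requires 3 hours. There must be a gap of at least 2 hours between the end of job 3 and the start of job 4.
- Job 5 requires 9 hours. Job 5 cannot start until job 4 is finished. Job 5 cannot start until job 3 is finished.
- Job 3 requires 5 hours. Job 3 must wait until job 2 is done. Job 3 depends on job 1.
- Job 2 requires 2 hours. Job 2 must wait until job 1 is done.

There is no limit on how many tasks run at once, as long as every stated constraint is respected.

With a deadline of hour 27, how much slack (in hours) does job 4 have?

1

Job 1 cannot begin until its own release at hour 3. It runs from hour 3 to 3 + 2 = hour 5.
Job 2 cannot begin until job 1 (finishes hour 5). It runs from hour 5 to 5 + 2 = hour 7.
For job 3: job 2 (finishes hour 7); job 1 (finishes hour 5). Taking the maximum gives a start of hour 7, and it finishes at 7 + 5 = hour 12.
After job 3 (finishes hour 12, plus 2-hour gap → hour 14), job 4 can start at hour 14 and finishes at hour 17.

Working backward from the deadline:
Job 5 has no dependents, so it just needs to finish by hour 27. Starting by 27 − 9 = hour 18 achieves that.
Job 4 feeds into job 5 (must start by hour 18); so job 4 must finish by hour 18 and therefore start by hour 15.
So job 4 can start as early as hour 14 and as late as hour 15, giving 15 − 14 = 1 hour of slack.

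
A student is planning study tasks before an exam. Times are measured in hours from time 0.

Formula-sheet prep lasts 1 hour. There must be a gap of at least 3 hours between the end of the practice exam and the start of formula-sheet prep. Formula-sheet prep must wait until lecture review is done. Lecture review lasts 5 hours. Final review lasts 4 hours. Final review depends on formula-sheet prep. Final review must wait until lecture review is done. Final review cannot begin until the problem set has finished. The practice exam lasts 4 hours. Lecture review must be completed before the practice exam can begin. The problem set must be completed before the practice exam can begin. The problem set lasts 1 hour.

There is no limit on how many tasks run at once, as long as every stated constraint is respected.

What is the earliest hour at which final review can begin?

13

The problem set has no prerequisites, so it starts at hour 0 and finishes at hour 1.
Lecture review can start immediately at hour 0; it finishes at hour 5.
The practice exam has to wait for lecture review (finishes hour 5); the problem set (finishes hour 1). The latest of these is hour 5, so the practice exam runs hour 5 to 5 + 4 = hour 9.
Formula-sheet prep needs all of the practice exam (finishes hour 9, plus 3-hour gap → hour 12); lecture review (finishes hour 5). That puts its earliest start at hour 12; it finishes at 12 + 1 = hour 13.
Final review waits on formula-sheet prep (finishes hour 13); lecture review (finishes hour 5); the problem set (finishes hour 1). The latest of these is hour 13, which is the earliest final review can start.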